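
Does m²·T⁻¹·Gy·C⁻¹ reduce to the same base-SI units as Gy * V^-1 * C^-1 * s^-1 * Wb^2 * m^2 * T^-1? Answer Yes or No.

No

Left side:
  T = kg·s⁻²·A⁻¹.
  So T⁻¹ = kg⁻¹·s²·A.
  Gy = m²·s⁻².
  C = s·A.
  So C⁻¹ = s⁻¹·A⁻¹.
  Combining: m²·T⁻¹·Gy·C⁻¹ = m² · (kg⁻¹·s²·A) · (m²·s⁻²) · (s⁻¹·A⁻¹) = kg⁻¹·m⁴·s⁻¹.
Right side:
  Gy = m²·s⁻².
  V = kg·m²·s⁻³·A⁻¹.
  So V⁻¹ = kg⁻¹·m⁻²·s³·A.
  C = s·A.
  So C⁻¹ = s⁻¹·A⁻¹.
  Wb = kg·m²·s⁻²·A⁻¹.
  So Wb² = kg²·m⁴·s⁻⁴·A⁻².
  T = kg·s⁻²·A⁻¹.
  So T⁻¹ = kg⁻¹·s²·A.
  Combining: Gy·V⁻¹·C⁻¹·s⁻¹·Wb²·m²·T⁻¹ = (m²·s⁻²) · (kg⁻¹·m⁻²·s³·A) · (s⁻¹·A⁻¹) · s⁻¹ · (kg²·m⁴·s⁻⁴·A⁻²) · m² · (kg⁻¹·s²·A) = m⁶·s⁻³·A⁻¹.
Left is kg⁻¹·m⁴·s⁻¹; right is m⁶·s⁻³·A⁻¹ — different.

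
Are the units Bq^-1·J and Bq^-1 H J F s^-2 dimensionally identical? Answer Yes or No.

Left side:
  Bq = 1/s = s⁻¹ (activity is decays per second).
  So Bq⁻¹ = s.
  J = N·m (work = force × distance),
      = kg·m²·s⁻².
  Combining: Bq⁻¹·J = s · (kg·m²·s⁻²) = kg·m²·s⁻¹.
Right side:
  Bq = s⁻¹.
  So Bq⁻¹ = s.
  H = kg·m²·s⁻²·A⁻².
  J = kg·m²·s⁻².
  F = kg⁻¹·m⁻²·s⁴·A².
  Combining: Bq⁻¹·H·J·F·s⁻² = s · (kg·m²·s⁻²·A⁻²) · (kg·m²·s⁻²) · (kg⁻¹·m⁻²·s⁴·A²) · s⁻² = kg·m²·s⁻¹.
Both reduce to kg·m²·s⁻¹.

Yes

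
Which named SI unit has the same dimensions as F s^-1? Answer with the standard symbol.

S

F = C/V (capacitance = charge per voltage),
    = A·s/(kg·m²·s⁻³·A⁻¹) (substituting C and V),
    = kg⁻¹·m⁻²·s⁴·A².
Combining: F·s⁻¹ = (kg⁻¹·m⁻²·s⁴·A²) · s⁻¹ = kg⁻¹·m⁻²·s³·A².
kg⁻¹·m⁻²·s³·A² is the base-SI form of the siemens.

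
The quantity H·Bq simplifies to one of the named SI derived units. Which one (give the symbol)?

H = kg·m²·s⁻²·A⁻².
Bq = s⁻¹.
Combining: H·Bq = (kg·m²·s⁻²·A⁻²) · s⁻¹ = kg·m²·s⁻³·A⁻².
kg·m²·s⁻³·A⁻² is the base-SI form of the ohm.

Ω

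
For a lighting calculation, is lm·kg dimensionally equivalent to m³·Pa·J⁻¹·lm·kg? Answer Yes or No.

Yes

Left side:
  lm = cd·sr = cd (luminous flux; sr is dimensionless).
  Combining: lm·kg = cd · kg = kg·cd.
Right side:
  Pa = kg·m⁻¹·s⁻².
  J = kg·m²·s⁻².
  So J⁻¹ = kg⁻¹·m⁻²·s².
  lm = cd.
  Combining: m³·Pa·J⁻¹·lm·kg = m³ · (kg·m⁻¹·s⁻²) · (kg⁻¹·m⁻²·s²) · cd · kg = kg·cd.
Both reduce to kg·cd.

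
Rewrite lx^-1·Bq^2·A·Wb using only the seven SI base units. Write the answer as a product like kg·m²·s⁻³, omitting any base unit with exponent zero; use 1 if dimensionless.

kg·m⁴·s⁻⁴·cd⁻¹

lx = lm/m² (illuminance = luminous flux per area),
    = m⁻²·cd.
So lx⁻¹ = m²·cd⁻¹.
Bq = 1/s = s⁻¹ (activity is decays per second).
So Bq² = s⁻².
Wb = V·s (flux: a volt is a weber per second),
    = kg·m²·s⁻²·A⁻¹.
Combining: lx⁻¹·Bq²·A·Wb = (m²·cd⁻¹) · s⁻² · A · (kg·m²·s⁻²·A⁻¹) = kg·m⁴·s⁻⁴·cd⁻¹.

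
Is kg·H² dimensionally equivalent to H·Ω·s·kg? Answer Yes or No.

Left side:
  H = kg·m²·s⁻²·A⁻².
  So H² = kg²·m⁴·s⁻⁴·A⁻⁴.
  Combining: kg·H² = kg · (kg²·m⁴·s⁻⁴·A⁻⁴) = kg³·m⁴·s⁻⁴·A⁻⁴.
Right side:
  H = Wb/A (inductance = flux per current),
      = kg·m²·s⁻²·A⁻².
  Ω = V/A (resistance = voltage per current),
      = kg·m²·s⁻³·A⁻².
  Combining: H·Ω·s·kg = (kg·m²·s⁻²·A⁻²) · (kg·m²·s⁻³·A⁻²) · s · kg = kg³·m⁴·s⁻⁴·A⁻⁴.
Both reduce to kg³·m⁴·s⁻⁴·A⁻⁴.

Yes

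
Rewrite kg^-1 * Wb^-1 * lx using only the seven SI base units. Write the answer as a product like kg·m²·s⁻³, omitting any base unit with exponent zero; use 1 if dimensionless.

Wb = kg·m²·s⁻²·A⁻¹.
So Wb⁻¹ = kg⁻¹·m⁻²·s²·A.
lx = m⁻²·cd.
Combining: kg⁻¹·Wb⁻¹·lx = kg⁻¹ · (kg⁻¹·m⁻²·s²·A) · (m⁻²·cd) = kg⁻²·m⁻⁴·s²·A·cd.

kg⁻²·m⁻⁴·s²·A·cd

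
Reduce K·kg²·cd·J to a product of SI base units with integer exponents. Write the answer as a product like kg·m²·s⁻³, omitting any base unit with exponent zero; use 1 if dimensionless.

J = N·m (work = force × distance),
    = kg·m²·s⁻².
Combining: K·kg²·cd·J = K · kg² · cd · (kg·m²·s⁻²) = kg³·m²·s⁻²·K·cd.

kg³·m²·s⁻²·K·cd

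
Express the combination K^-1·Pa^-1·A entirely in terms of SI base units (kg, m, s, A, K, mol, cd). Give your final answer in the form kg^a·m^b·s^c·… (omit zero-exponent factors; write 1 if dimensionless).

kg⁻¹·m·s²·A·K⁻¹

Pa = N/m² (pressure = force per area),
    = kg·m⁻¹·s⁻².
So Pa⁻¹ = kg⁻¹·m·s².
Combining: K⁻¹·Pa⁻¹·A = K⁻¹ · (kg⁻¹·m·s²) · A = kg⁻¹·m·s²·A·K⁻¹.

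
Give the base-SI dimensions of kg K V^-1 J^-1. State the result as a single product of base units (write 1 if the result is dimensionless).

V = W/A (potential = power per current),
    = kg·m²·s⁻³·A⁻¹.
So V⁻¹ = kg⁻¹·m⁻²·s³·A.
J = N·m (work = force × distance),
    = kg·m²·s⁻².
So J⁻¹ = kg⁻¹·m⁻²·s².
Combining: kg·K·V⁻¹·J⁻¹ = kg · K · (kg⁻¹·m⁻²·s³·A) · (kg⁻¹·m⁻²·s²) = kg⁻¹·m⁻⁴·s⁵·A·K.

kg⁻¹·m⁻⁴·s⁵·A·K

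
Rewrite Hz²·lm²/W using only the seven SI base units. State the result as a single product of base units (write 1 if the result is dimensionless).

Hz = s⁻¹.
So Hz² = s⁻².
lm = cd.
So lm² = cd².
W = kg·m²·s⁻³.
So W⁻¹ = kg⁻¹·m⁻²·s³.
Combining: Hz²·lm²·W⁻¹ = s⁻² · cd² · (kg⁻¹·m⁻²·s³) = kg⁻¹·m⁻²·s·cd².

kg⁻¹·m⁻²·s·cd²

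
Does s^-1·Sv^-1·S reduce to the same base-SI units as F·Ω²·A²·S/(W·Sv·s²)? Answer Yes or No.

Left side:
  Sv = m²·s⁻².
  So Sv⁻¹ = m⁻²·s².
  S = kg⁻¹·m⁻²·s³·A².
  Combining: s⁻¹·Sv⁻¹·S = s⁻¹ · (m⁻²·s²) · (kg⁻¹·m⁻²·s³·A²) = kg⁻¹·m⁻⁴·s⁴·A².
Right side:
  W = J/s (power = energy per time),
      = kg·m²·s⁻³.
  So W⁻¹ = kg⁻¹·m⁻²·s³.
  F = C/V (capacitance = charge per voltage),
      = A·s/(kg·m²·s⁻³·A⁻¹) (substituting C and V),
      = kg⁻¹·m⁻²·s⁴·A².
  Ω = V/A (resistance = voltage per current),
      = kg·m²·s⁻³·A⁻².
  So Ω² = kg²·m⁴·s⁻⁶·A⁻⁴.
  Sv = J/kg (equivalent dose = energy per mass),
      = m²·s⁻².
  So Sv⁻¹ = m⁻²·s².
  S = 1/Ω (conductance is reciprocal resistance),
      = kg⁻¹·m⁻²·s³·A².
  Combining: W⁻¹·F·Ω²·Sv⁻¹·A²·S·s⁻² = (kg⁻¹·m⁻²·s³) · (kg⁻¹·m⁻²·s⁴·A²) · (kg²·m⁴·s⁻⁶·A⁻⁴) · (m⁻²·s²) · A² · (kg⁻¹·m⁻²·s³·A²) · s⁻² = kg⁻¹·m⁻⁴·s⁴·A².
Both reduce to kg⁻¹·m⁻⁴·s⁴·A².

Yes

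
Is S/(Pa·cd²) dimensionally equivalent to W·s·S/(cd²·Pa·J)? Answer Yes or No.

Yes

Left side:
  S = kg⁻¹·m⁻²·s³·A².
  Pa = kg·m⁻¹·s⁻².
  So Pa⁻¹ = kg⁻¹·m·s².
  Combining: S·Pa⁻¹·cd⁻² = (kg⁻¹·m⁻²·s³·A²) · (kg⁻¹·m·s²) · cd⁻² = kg⁻²·m⁻¹·s⁵·A²·cd⁻².
Right side:
  W = J/s (power = energy per time),
      = kg·m²·s⁻³.
  Pa = N/m² (pressure = force per area),
      = kg·m⁻¹·s⁻².
  So Pa⁻¹ = kg⁻¹·m·s².
  J = N·m (work = force × distance),
      = kg·m²·s⁻².
  So J⁻¹ = kg⁻¹·m⁻²·s².
  S = 1/Ω (conductance is reciprocal resistance),
      = kg⁻¹·m⁻²·s³·A².
  Combining: W·cd⁻²·Pa⁻¹·s·J⁻¹·S = (kg·m²·s⁻³) · cd⁻² · (kg⁻¹·m·s²) · s · (kg⁻¹·m⁻²·s²) · (kg⁻¹·m⁻²·s³·A²) = kg⁻²·m⁻¹·s⁵·A²·cd⁻².
Both reduce to kg⁻²·m⁻¹·s⁵·A²·cd⁻².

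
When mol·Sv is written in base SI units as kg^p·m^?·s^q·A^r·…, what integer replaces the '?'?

Sv = m²·s⁻².
Combining: mol·Sv = mol · (m²·s⁻²) = m²·s⁻²·mol.
The exponent of m is 2.

2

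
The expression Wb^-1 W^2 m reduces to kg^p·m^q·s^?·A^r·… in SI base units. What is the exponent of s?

Wb = kg·m²·s⁻²·A⁻¹.
So Wb⁻¹ = kg⁻¹·m⁻²·s²·A.
W = kg·m²·s⁻³.
So W² = kg²·m⁴·s⁻⁶.
Combining: Wb⁻¹·W²·m = (kg⁻¹·m⁻²·s²·A) · (kg²·m⁴·s⁻⁶) · m = kg·m³·s⁻⁴·A.
The exponent of s is -4.

-4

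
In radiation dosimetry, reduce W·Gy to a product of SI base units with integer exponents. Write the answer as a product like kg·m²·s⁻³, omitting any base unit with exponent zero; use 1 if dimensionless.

kg·m⁴·s⁻⁵

W = J/s (power = energy per time),
    = kg·m²·s⁻³.
Gy = J/kg (absorbed dose = energy per mass),
    = m²·s⁻².
Combining: W·Gy = (kg·m²·s⁻³) · (m²·s⁻²) = kg·m⁴·s⁻⁵.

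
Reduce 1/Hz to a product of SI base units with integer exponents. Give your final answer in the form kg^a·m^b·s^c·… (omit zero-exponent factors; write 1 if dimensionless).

Hz = 1/s = s⁻¹ (frequency is cycles per second).
So Hz⁻¹ = s.

s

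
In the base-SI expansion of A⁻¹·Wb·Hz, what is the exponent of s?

Wb = V·s (flux: a volt is a weber per second),
    = kg·m²·s⁻²·A⁻¹.
Hz = 1/s = s⁻¹ (frequency is cycles per second).
Combining: A⁻¹·Wb·Hz = A⁻¹ · (kg·m²·s⁻²·A⁻¹) · s⁻¹ = kg·m²·s⁻³·A⁻².
The exponent of s is -3.

-3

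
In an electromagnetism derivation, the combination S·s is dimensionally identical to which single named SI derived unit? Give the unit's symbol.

F

S = kg⁻¹·m⁻²·s³·A².
Combining: S·s = (kg⁻¹·m⁻²·s³·A²) · s = kg⁻¹·m⁻²·s⁴·A².
kg⁻¹·m⁻²·s⁴·A² is the base-SI form of the farad.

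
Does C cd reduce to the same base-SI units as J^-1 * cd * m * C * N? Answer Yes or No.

Left side:
  C = A·s = s·A (charge = current × time).
  Combining: C·cd = (s·A) · cd = s·A·cd.
Right side:
  J = N·m (work = force × distance),
      = kg·m²·s⁻².
  So J⁻¹ = kg⁻¹·m⁻²·s².
  C = A·s = s·A (charge = current × time).
  N = kg·m/s² = kg·m·s⁻² (force = mass × acceleration).
  Combining: J⁻¹·cd·m·C·N = (kg⁻¹·m⁻²·s²) · cd · m · (s·A) · (kg·m·s⁻²) = s·A·cd.
Both reduce to s·A·cd.

Yes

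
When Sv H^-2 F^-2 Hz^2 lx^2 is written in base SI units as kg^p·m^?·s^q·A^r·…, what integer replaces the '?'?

-2

Sv = J/kg (equivalent dose = energy per mass),
    = m²·s⁻².
H = Wb/A (inductance = flux per current),
    = kg·m²·s⁻²·A⁻².
So H⁻² = kg⁻²·m⁻⁴·s⁴·A⁴.
F = C/V (capacitance = charge per voltage),
    = A·s/(kg·m²·s⁻³·A⁻¹) (substituting C and V),
    = kg⁻¹·m⁻²·s⁴·A².
So F⁻² = kg²·m⁴·s⁻⁸·A⁻⁴.
Hz = 1/s = s⁻¹ (frequency is cycles per second).
So Hz² = s⁻².
lx = lm/m² (illuminance = luminous flux per area),
    = m⁻²·cd.
So lx² = m⁻⁴·cd².
Combining: Sv·H⁻²·F⁻²·Hz²·lx² = (m²·s⁻²) · (kg⁻²·m⁻⁴·s⁴·A⁴) · (kg²·m⁴·s⁻⁸·A⁻⁴) · s⁻² · (m⁻⁴·cd²) = m⁻²·s⁻⁸·cd².
The exponent of m is -2.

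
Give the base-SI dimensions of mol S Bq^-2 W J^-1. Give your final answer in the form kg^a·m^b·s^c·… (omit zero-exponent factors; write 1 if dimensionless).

S = kg⁻¹·m⁻²·s³·A².
Bq = s⁻¹.
So Bq⁻² = s².
W = kg·m²·s⁻³.
J = kg·m²·s⁻².
So J⁻¹ = kg⁻¹·m⁻²·s².
Combining: mol·S·Bq⁻²·W·J⁻¹ = mol · (kg⁻¹·m⁻²·s³·A²) · s² · (kg·m²·s⁻³) · (kg⁻¹·m⁻²·s²) = kg⁻¹·m⁻²·s⁴·A²·mol.

kg⁻¹·m⁻²·s⁴·A²·mol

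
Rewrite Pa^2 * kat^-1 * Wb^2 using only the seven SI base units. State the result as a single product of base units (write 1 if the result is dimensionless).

Pa = N/m² (pressure = force per area),
    = kg·m⁻¹·s⁻².
So Pa² = kg²·m⁻²·s⁻⁴.
kat = mol/s = s⁻¹·mol (catalytic activity).
So kat⁻¹ = s·mol⁻¹.
Wb = V·s (flux: a volt is a weber per second),
    = kg·m²·s⁻²·A⁻¹.
So Wb² = kg²·m⁴·s⁻⁴·A⁻².
Combining: Pa²·kat⁻¹·Wb² = (kg²·m⁻²·s⁻⁴) · (s·mol⁻¹) · (kg²·m⁴·s⁻⁴·A⁻²) = kg⁴·m²·s⁻⁷·A⁻²·mol⁻¹.

kg⁴·m²·s⁻⁷·A⁻²·mol⁻¹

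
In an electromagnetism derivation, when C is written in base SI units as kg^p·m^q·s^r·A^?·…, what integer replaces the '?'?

C = A·s = s·A (charge = current × time).
The exponent of A is 1.

1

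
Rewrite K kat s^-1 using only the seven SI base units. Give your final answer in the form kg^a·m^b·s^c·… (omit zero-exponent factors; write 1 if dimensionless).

kat = mol/s = s⁻¹·mol (catalytic activity).
Combining: K·kat·s⁻¹ = K · (s⁻¹·mol) · s⁻¹ = s⁻²·K·mol.

s⁻²·K·mol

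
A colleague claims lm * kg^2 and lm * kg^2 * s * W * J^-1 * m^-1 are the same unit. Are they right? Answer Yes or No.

Left side:
  lm = cd.
  Combining: lm·kg² = cd · kg² = kg²·cd.
Right side:
  lm = cd·sr = cd (luminous flux; sr is dimensionless).
  W = J/s (power = energy per time),
      = kg·m²·s⁻³.
  J = N·m (work = force × distance),
      = kg·m²·s⁻².
  So J⁻¹ = kg⁻¹·m⁻²·s².
  Combining: lm·kg²·s·W·J⁻¹·m⁻¹ = cd · kg² · s · (kg·m²·s⁻³) · (kg⁻¹·m⁻²·s²) · m⁻¹ = kg²·m⁻¹·cd.
Left is kg²·cd; right is kg²·m⁻¹·cd — different.

No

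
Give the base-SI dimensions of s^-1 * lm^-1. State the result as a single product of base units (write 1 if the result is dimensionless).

lm = cd·sr = cd (luminous flux; sr is dimensionless).
So lm⁻¹ = cd⁻¹.
Combining: s⁻¹·lm⁻¹ = s⁻¹ · cd⁻¹ = s⁻¹·cd⁻¹.

s⁻¹·cd⁻¹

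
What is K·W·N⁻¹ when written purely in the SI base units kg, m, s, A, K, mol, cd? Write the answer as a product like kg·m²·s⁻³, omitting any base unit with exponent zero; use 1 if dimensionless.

m·s⁻¹·K

W = J/s (power = energy per time),
    = kg·m²·s⁻³.
N = kg·m/s² = kg·m·s⁻² (force = mass × acceleration).
So N⁻¹ = kg⁻¹·m⁻¹·s².
Combining: K·W·N⁻¹ = K · (kg·m²·s⁻³) · (kg⁻¹·m⁻¹·s²) = m·s⁻¹·K.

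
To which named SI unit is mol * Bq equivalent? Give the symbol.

kat

Bq = 1/s = s⁻¹ (activity is decays per second).
Combining: mol·Bq = mol · s⁻¹ = s⁻¹·mol.
s⁻¹·mol is the base-SI form of the katal.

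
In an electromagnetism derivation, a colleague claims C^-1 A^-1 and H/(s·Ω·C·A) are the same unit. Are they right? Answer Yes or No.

Left side:
  C = A·s = s·A (charge = current × time).
  So C⁻¹ = s⁻¹·A⁻¹.
  Combining: C⁻¹·A⁻¹ = (s⁻¹·A⁻¹) · A⁻¹ = s⁻¹·A⁻².
Right side:
  H = kg·m²·s⁻²·A⁻².
  Ω = kg·m²·s⁻³·A⁻².
  So Ω⁻¹ = kg⁻¹·m⁻²·s³·A².
  C = s·A.
  So C⁻¹ = s⁻¹·A⁻¹.
  Combining: s⁻¹·H·Ω⁻¹·C⁻¹·A⁻¹ = s⁻¹ · (kg·m²·s⁻²·A⁻²) · (kg⁻¹·m⁻²·s³·A²) · (s⁻¹·A⁻¹) · A⁻¹ = s⁻¹·A⁻².
Both reduce to s⁻¹·A⁻².

Yes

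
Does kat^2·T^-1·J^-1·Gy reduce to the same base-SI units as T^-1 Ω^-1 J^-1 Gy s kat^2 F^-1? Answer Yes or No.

Left side:
  kat = s⁻¹·mol.
  So kat² = s⁻²·mol².
  T = kg·s⁻²·A⁻¹.
  So T⁻¹ = kg⁻¹·s²·A.
  J = kg·m²·s⁻².
  So J⁻¹ = kg⁻¹·m⁻²·s².
  Gy = m²·s⁻².
  Combining: kat²·T⁻¹·J⁻¹·Gy = (s⁻²·mol²) · (kg⁻¹·s²·A) · (kg⁻¹·m⁻²·s²) · (m²·s⁻²) = kg⁻²·A·mol².
Right side:
  T = Wb/m² (flux density = flux per area),
      = kg·s⁻²·A⁻¹.
  So T⁻¹ = kg⁻¹·s²·A.
  Ω = V/A (resistance = voltage per current),
      = kg·m²·s⁻³·A⁻².
  So Ω⁻¹ = kg⁻¹·m⁻²·s³·A².
  J = N·m (work = force × distance),
      = kg·m²·s⁻².
  So J⁻¹ = kg⁻¹·m⁻²·s².
  Gy = J/kg (absorbed dose = energy per mass),
      = m²·s⁻².
  kat = mol/s = s⁻¹·mol (catalytic activity).
  So kat² = s⁻²·mol².
  F = C/V (capacitance = charge per voltage),
      = A·s/(kg·m²·s⁻³·A⁻¹) (substituting C and V),
      = kg⁻¹·m⁻²·s⁴·A².
  So F⁻¹ = kg·m²·s⁻⁴·A⁻².
  Combining: T⁻¹·Ω⁻¹·J⁻¹·Gy·s·kat²·F⁻¹ = (kg⁻¹·s²·A) · (kg⁻¹·m⁻²·s³·A²) · (kg⁻¹·m⁻²·s²) · (m²·s⁻²) · s · (s⁻²·mol²) · (kg·m²·s⁻⁴·A⁻²) = kg⁻²·A·mol².
Both reduce to kg⁻²·A·mol².

Yes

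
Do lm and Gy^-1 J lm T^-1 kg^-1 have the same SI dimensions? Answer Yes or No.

No

Left side:
  lm = cd.
Right side:
  Gy = J/kg (absorbed dose = energy per mass),
      = m²·s⁻².
  So Gy⁻¹ = m⁻²·s².
  J = N·m (work = force × distance),
      = kg·m²·s⁻².
  lm = cd·sr = cd (luminous flux; sr is dimensionless).
  T = Wb/m² (flux density = flux per area),
      = kg·s⁻²·A⁻¹.
  So T⁻¹ = kg⁻¹·s²·A.
  Combining: Gy⁻¹·J·lm·T⁻¹·kg⁻¹ = (m⁻²·s²) · (kg·m²·s⁻²) · cd · (kg⁻¹·s²·A) · kg⁻¹ = kg⁻¹·s²·A·cd.
Left is cd; right is kg⁻¹·s²·A·cd — different.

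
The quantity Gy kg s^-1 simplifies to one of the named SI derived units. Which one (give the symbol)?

Gy = J/kg (absorbed dose = energy per mass),
    = m²·s⁻².
Combining: Gy·kg·s⁻¹ = (m²·s⁻²) · kg · s⁻¹ = kg·m²·s⁻³.
kg·m²·s⁻³ is the base-SI form of the watt.

W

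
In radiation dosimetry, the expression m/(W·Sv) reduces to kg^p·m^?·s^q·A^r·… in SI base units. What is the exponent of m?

-3

W = J/s (power = energy per time),
    = kg·m²·s⁻³.
So W⁻¹ = kg⁻¹·m⁻²·s³.
Sv = J/kg (equivalent dose = energy per mass),
    = m²·s⁻².
So Sv⁻¹ = m⁻²·s².
Combining: W⁻¹·m·Sv⁻¹ = (kg⁻¹·m⁻²·s³) · m · (m⁻²·s²) = kg⁻¹·m⁻³·s⁵.
The exponent of m is -3.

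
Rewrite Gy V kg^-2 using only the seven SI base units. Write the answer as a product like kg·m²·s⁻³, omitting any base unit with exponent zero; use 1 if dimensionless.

kg⁻¹·m⁴·s⁻⁵·A⁻¹

Gy = J/kg (absorbed dose = energy per mass),
    = m²·s⁻².
V = W/A (potential = power per current),
    = kg·m²·s⁻³·A⁻¹.
Combining: Gy·V·kg⁻² = (m²·s⁻²) · (kg·m²·s⁻³·A⁻¹) · kg⁻² = kg⁻¹·m⁴·s⁻⁵·A⁻¹.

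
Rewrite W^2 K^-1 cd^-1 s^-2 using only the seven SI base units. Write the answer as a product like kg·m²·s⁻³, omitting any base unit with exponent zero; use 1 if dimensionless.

W = kg·m²·s⁻³.
So W² = kg²·m⁴·s⁻⁶.
Combining: W²·K⁻¹·cd⁻¹·s⁻² = (kg²·m⁴·s⁻⁶) · K⁻¹ · cd⁻¹ · s⁻² = kg²·m⁴·s⁻⁸·K⁻¹·cd⁻¹.

kg²·m⁴·s⁻⁸·K⁻¹·cd⁻¹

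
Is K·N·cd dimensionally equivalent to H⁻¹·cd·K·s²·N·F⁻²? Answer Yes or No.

No

Left side:
  N = kg·m·s⁻².
  Combining: K·N·cd = K · (kg·m·s⁻²) · cd = kg·m·s⁻²·K·cd.
Right side:
  H = kg·m²·s⁻²·A⁻².
  So H⁻¹ = kg⁻¹·m⁻²·s²·A².
  N = kg·m·s⁻².
  F = kg⁻¹·m⁻²·s⁴·A².
  So F⁻² = kg²·m⁴·s⁻⁸·A⁻⁴.
  Combining: H⁻¹·cd·K·s²·N·F⁻² = (kg⁻¹·m⁻²·s²·A²) · cd · K · s² · (kg·m·s⁻²) · (kg²·m⁴·s⁻⁸·A⁻⁴) = kg²·m³·s⁻⁶·A⁻²·K·cd.
Left is kg·m·s⁻²·K·cd; right is kg²·m³·s⁻⁶·A⁻²·K·cd — different.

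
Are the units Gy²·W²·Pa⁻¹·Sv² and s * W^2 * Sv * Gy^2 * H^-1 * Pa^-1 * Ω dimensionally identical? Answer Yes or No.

Left side:
  Gy = J/kg (absorbed dose = energy per mass),
      = m²·s⁻².
  So Gy² = m⁴·s⁻⁴.
  W = J/s (power = energy per time),
      = kg·m²·s⁻³.
  So W² = kg²·m⁴·s⁻⁶.
  Pa = N/m² (pressure = force per area),
      = kg·m⁻¹·s⁻².
  So Pa⁻¹ = kg⁻¹·m·s².
  Sv = J/kg (equivalent dose = energy per mass),
      = m²·s⁻².
  So Sv² = m⁴·s⁻⁴.
  Combining: Gy²·W²·Pa⁻¹·Sv² = (m⁴·s⁻⁴) · (kg²·m⁴·s⁻⁶) · (kg⁻¹·m·s²) · (m⁴·s⁻⁴) = kg·m¹³·s⁻¹².
Right side:
  W = J/s (power = energy per time),
      = kg·m²·s⁻³.
  So W² = kg²·m⁴·s⁻⁶.
  Sv = J/kg (equivalent dose = energy per mass),
      = m²·s⁻².
  Gy = J/kg (absorbed dose = energy per mass),
      = m²·s⁻².
  So Gy² = m⁴·s⁻⁴.
  H = Wb/A (inductance = flux per current),
      = kg·m²·s⁻²·A⁻².
  So H⁻¹ = kg⁻¹·m⁻²·s²·A².
  Pa = N/m² (pressure = force per area),
      = kg·m⁻¹·s⁻².
  So Pa⁻¹ = kg⁻¹·m·s².
  Ω = V/A (resistance = voltage per current),
      = kg·m²·s⁻³·A⁻².
  Combining: s·W²·Sv·Gy²·H⁻¹·Pa⁻¹·Ω = s · (kg²·m⁴·s⁻⁶) · (m²·s⁻²) · (m⁴·s⁻⁴) · (kg⁻¹·m⁻²·s²·A²) · (kg⁻¹·m·s²) · (kg·m²·s⁻³·A⁻²) = kg·m¹¹·s⁻¹⁰.
Left is kg·m¹³·s⁻¹²; right is kg·m¹¹·s⁻¹⁰ — different.

No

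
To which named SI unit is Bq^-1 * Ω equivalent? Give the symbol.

H

Bq = 1/s = s⁻¹ (activity is decays per second).
So Bq⁻¹ = s.
Ω = V/A (resistance = voltage per current),
    = kg·m²·s⁻³·A⁻².
Combining: Bq⁻¹·Ω = s · (kg·m²·s⁻³·A⁻²) = kg·m²·s⁻²·A⁻².
kg·m²·s⁻²·A⁻² is the base-SI form of the henry.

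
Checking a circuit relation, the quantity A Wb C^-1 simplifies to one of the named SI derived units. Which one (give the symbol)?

Wb = kg·m²·s⁻²·A⁻¹.
C = s·A.
So C⁻¹ = s⁻¹·A⁻¹.
Combining: A·Wb·C⁻¹ = A · (kg·m²·s⁻²·A⁻¹) · (s⁻¹·A⁻¹) = kg·m²·s⁻³·A⁻¹.
kg·m²·s⁻³·A⁻¹ is the base-SI form of the volt.

V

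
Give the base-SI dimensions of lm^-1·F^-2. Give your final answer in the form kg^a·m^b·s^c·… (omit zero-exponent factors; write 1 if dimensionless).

kg²·m⁴·s⁻⁸·A⁻⁴·cd⁻¹

lm = cd.
So lm⁻¹ = cd⁻¹.
F = kg⁻¹·m⁻²·s⁴·A².
So F⁻² = kg²·m⁴·s⁻⁸·A⁻⁴.
Combining: lm⁻¹·F⁻² = cd⁻¹ · (kg²·m⁴·s⁻⁸·A⁻⁴) = kg²·m⁴·s⁻⁸·A⁻⁴·cd⁻¹.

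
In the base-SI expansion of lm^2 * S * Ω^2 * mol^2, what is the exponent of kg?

1

lm = cd·sr = cd (luminous flux; sr is dimensionless).
So lm² = cd².
S = 1/Ω (conductance is reciprocal resistance),
    = kg⁻¹·m⁻²·s³·A².
Ω = V/A (resistance = voltage per current),
    = kg·m²·s⁻³·A⁻².
So Ω² = kg²·m⁴·s⁻⁶·A⁻⁴.
Combining: lm²·S·Ω²·mol² = cd² · (kg⁻¹·m⁻²·s³·A²) · (kg²·m⁴·s⁻⁶·A⁻⁴) · mol² = kg·m²·s⁻³·A⁻²·mol²·cd².
The exponent of kg is 1.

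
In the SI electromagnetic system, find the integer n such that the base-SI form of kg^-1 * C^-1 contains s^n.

C = s·A.
So C⁻¹ = s⁻¹·A⁻¹.
Combining: kg⁻¹·C⁻¹ = kg⁻¹ · (s⁻¹·A⁻¹) = kg⁻¹·s⁻¹·A⁻¹.
The exponent of s is -1.

-1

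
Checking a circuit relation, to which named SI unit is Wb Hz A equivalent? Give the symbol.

W

Wb = kg·m²·s⁻²·A⁻¹.
Hz = s⁻¹.
Combining: Wb·Hz·A = (kg·m²·s⁻²·A⁻¹) · s⁻¹ · A = kg·m²·s⁻³.
kg·m²·s⁻³ is the base-SI form of the watt.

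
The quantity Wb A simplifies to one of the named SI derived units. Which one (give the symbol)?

Wb = kg·m²·s⁻²·A⁻¹.
Combining: Wb·A = (kg·m²·s⁻²·A⁻¹) · A = kg·m²·s⁻².
kg·m²·s⁻² is the base-SI form of the joule.

J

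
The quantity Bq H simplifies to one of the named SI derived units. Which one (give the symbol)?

Bq = s⁻¹.
H = kg·m²·s⁻²·A⁻².
Combining: Bq·H = s⁻¹ · (kg·m²·s⁻²·A⁻²) = kg·m²·s⁻³·A⁻².
kg·m²·s⁻³·A⁻² is the base-SI form of the ohm.

Ω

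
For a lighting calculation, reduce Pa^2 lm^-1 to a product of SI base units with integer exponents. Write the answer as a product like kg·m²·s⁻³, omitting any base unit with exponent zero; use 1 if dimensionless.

Pa = N/m² (pressure = force per area),
    = kg·m⁻¹·s⁻².
So Pa² = kg²·m⁻²·s⁻⁴.
lm = cd·sr = cd (luminous flux; sr is dimensionless).
So lm⁻¹ = cd⁻¹.
Combining: Pa²·lm⁻¹ = (kg²·m⁻²·s⁻⁴) · cd⁻¹ = kg²·m⁻²·s⁻⁴·cd⁻¹.

kg²·m⁻²·s⁻⁴·cd⁻¹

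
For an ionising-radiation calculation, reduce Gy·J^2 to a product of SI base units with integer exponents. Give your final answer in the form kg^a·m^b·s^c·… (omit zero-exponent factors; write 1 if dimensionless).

Gy = J/kg (absorbed dose = energy per mass),
    = m²·s⁻².
J = N·m (work = force × distance),
    = kg·m²·s⁻².
So J² = kg²·m⁴·s⁻⁴.
Combining: Gy·J² = (m²·s⁻²) · (kg²·m⁴·s⁻⁴) = kg²·m⁶·s⁻⁶.

kg²·m⁶·s⁻⁶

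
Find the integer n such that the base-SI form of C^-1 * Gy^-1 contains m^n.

-2

C = A·s = s·A (charge = current × time).
So C⁻¹ = s⁻¹·A⁻¹.
Gy = J/kg (absorbed dose = energy per mass),
    = m²·s⁻².
So Gy⁻¹ = m⁻²·s².
Combining: C⁻¹·Gy⁻¹ = (s⁻¹·A⁻¹) · (m⁻²·s²) = m⁻²·s·A⁻¹.
The exponent of m is -2.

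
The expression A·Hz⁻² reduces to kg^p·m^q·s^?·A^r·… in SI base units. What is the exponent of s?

Hz = 1/s = s⁻¹ (frequency is cycles per second).
So Hz⁻² = s².
Combining: A·Hz⁻² = A · s² = s²·A.
The exponent of s is 2.

2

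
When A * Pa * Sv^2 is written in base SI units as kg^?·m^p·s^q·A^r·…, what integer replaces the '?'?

1

Pa = N/m² (pressure = force per area),
    = kg·m⁻¹·s⁻².
Sv = J/kg (equivalent dose = energy per mass),
    = m²·s⁻².
So Sv² = m⁴·s⁻⁴.
Combining: A·Pa·Sv² = A · (kg·m⁻¹·s⁻²) · (m⁴·s⁻⁴) = kg·m³·s⁻⁶·A.
The exponent of kg is 1.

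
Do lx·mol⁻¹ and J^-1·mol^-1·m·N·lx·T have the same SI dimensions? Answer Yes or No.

Left side:
  lx = lm/m² (illuminance = luminous flux per area),
      = m⁻²·cd.
  Combining: lx·mol⁻¹ = (m⁻²·cd) · mol⁻¹ = m⁻²·mol⁻¹·cd.
Right side:
  J = kg·m²·s⁻².
  So J⁻¹ = kg⁻¹·m⁻²·s².
  N = kg·m·s⁻².
  lx = m⁻²·cd.
  T = kg·s⁻²·A⁻¹.
  Combining: J⁻¹·mol⁻¹·m·N·lx·T = (kg⁻¹·m⁻²·s²) · mol⁻¹ · m · (kg·m·s⁻²) · (m⁻²·cd) · (kg·s⁻²·A⁻¹) = kg·m⁻²·s⁻²·A⁻¹·mol⁻¹·cd.
Left is m⁻²·mol⁻¹·cd; right is kg·m⁻²·s⁻²·A⁻¹·mol⁻¹·cd — different.

No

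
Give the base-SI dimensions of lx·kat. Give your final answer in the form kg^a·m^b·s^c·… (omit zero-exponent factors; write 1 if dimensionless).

m⁻²·s⁻¹·mol·cd

lx = lm/m² (illuminance = luminous flux per area),
    = m⁻²·cd.
kat = mol/s = s⁻¹·mol (catalytic activity).
Combining: lx·kat = (m⁻²·cd) · (s⁻¹·mol) = m⁻²·s⁻¹·mol·cd.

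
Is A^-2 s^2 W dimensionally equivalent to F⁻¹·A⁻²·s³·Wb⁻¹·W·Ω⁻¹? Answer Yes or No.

Left side:
  W = J/s (power = energy per time),
      = kg·m²·s⁻³.
  Combining: A⁻²·s²·W = A⁻² · s² · (kg·m²·s⁻³) = kg·m²·s⁻¹·A⁻².
Right side:
  F = kg⁻¹·m⁻²·s⁴·A².
  So F⁻¹ = kg·m²·s⁻⁴·A⁻².
  Wb = kg·m²·s⁻²·A⁻¹.
  So Wb⁻¹ = kg⁻¹·m⁻²·s²·A.
  W = kg·m²·s⁻³.
  Ω = kg·m²·s⁻³·A⁻².
  So Ω⁻¹ = kg⁻¹·m⁻²·s³·A².
  Combining: F⁻¹·A⁻²·s³·Wb⁻¹·W·Ω⁻¹ = (kg·m²·s⁻⁴·A⁻²) · A⁻² · s³ · (kg⁻¹·m⁻²·s²·A) · (kg·m²·s⁻³) · (kg⁻¹·m⁻²·s³·A²) = s·A⁻¹.
Left is kg·m²·s⁻¹·A⁻²; right is s·A⁻¹ — different.

No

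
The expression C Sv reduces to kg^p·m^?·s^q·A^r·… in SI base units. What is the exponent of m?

C = A·s = s·A (charge = current × time).
Sv = J/kg (equivalent dose = energy per mass),
    = m²·s⁻².
Combining: C·Sv = (s·A) · (m²·s⁻²) = m²·s⁻¹·A.
The exponent of m is 2.

2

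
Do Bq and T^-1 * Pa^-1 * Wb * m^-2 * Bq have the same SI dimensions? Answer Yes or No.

No

Left side:
  Bq = 1/s = s⁻¹ (activity is decays per second).
Right side:
  T = kg·s⁻²·A⁻¹.
  So T⁻¹ = kg⁻¹·s²·A.
  Pa = kg·m⁻¹·s⁻².
  So Pa⁻¹ = kg⁻¹·m·s².
  Wb = kg·m²·s⁻²·A⁻¹.
  Bq = s⁻¹.
  Combining: T⁻¹·Pa⁻¹·Wb·m⁻²·Bq = (kg⁻¹·s²·A) · (kg⁻¹·m·s²) · (kg·m²·s⁻²·A⁻¹) · m⁻² · s⁻¹ = kg⁻¹·m·s.
Left is s⁻¹; right is kg⁻¹·m·s — different.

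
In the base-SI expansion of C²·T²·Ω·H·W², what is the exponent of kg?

6

C = A·s = s·A (charge = current × time).
So C² = s²·A².
T = Wb/m² (flux density = flux per area),
    = kg·s⁻²·A⁻¹.
So T² = kg²·s⁻⁴·A⁻².
Ω = V/A (resistance = voltage per current),
    = kg·m²·s⁻³·A⁻².
H = Wb/A (inductance = flux per current),
    = kg·m²·s⁻²·A⁻².
W = J/s (power = energy per time),
    = kg·m²·s⁻³.
So W² = kg²·m⁴·s⁻⁶.
Combining: C²·T²·Ω·H·W² = (s²·A²) · (kg²·s⁻⁴·A⁻²) · (kg·m²·s⁻³·A⁻²) · (kg·m²·s⁻²·A⁻²) · (kg²·m⁴·s⁻⁶) = kg⁶·m⁸·s⁻¹³·A⁻⁴.
The exponent of kg is 6.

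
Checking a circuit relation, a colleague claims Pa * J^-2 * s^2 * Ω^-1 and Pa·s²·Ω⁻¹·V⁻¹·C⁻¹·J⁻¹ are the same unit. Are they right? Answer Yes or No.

Left side:
  Pa = N/m² (pressure = force per area),
      = kg·m⁻¹·s⁻².
  J = N·m (work = force × distance),
      = kg·m²·s⁻².
  So J⁻² = kg⁻²·m⁻⁴·s⁴.
  Ω = V/A (resistance = voltage per current),
      = kg·m²·s⁻³·A⁻².
  So Ω⁻¹ = kg⁻¹·m⁻²·s³·A².
  Combining: Pa·J⁻²·s²·Ω⁻¹ = (kg·m⁻¹·s⁻²) · (kg⁻²·m⁻⁴·s⁴) · s² · (kg⁻¹·m⁻²·s³·A²) = kg⁻²·m⁻⁷·s⁷·A².
Right side:
  Pa = N/m² (pressure = force per area),
      = kg·m⁻¹·s⁻².
  Ω = V/A (resistance = voltage per current),
      = kg·m²·s⁻³·A⁻².
  So Ω⁻¹ = kg⁻¹·m⁻²·s³·A².
  V = W/A (potential = power per current),
      = kg·m²·s⁻³·A⁻¹.
  So V⁻¹ = kg⁻¹·m⁻²·s³·A.
  C = A·s = s·A (charge = current × time).
  So C⁻¹ = s⁻¹·A⁻¹.
  J = N·m (work = force × distance),
      = kg·m²·s⁻².
  So J⁻¹ = kg⁻¹·m⁻²·s².
  Combining: Pa·s²·Ω⁻¹·V⁻¹·C⁻¹·J⁻¹ = (kg·m⁻¹·s⁻²) · s² · (kg⁻¹·m⁻²·s³·A²) · (kg⁻¹·m⁻²·s³·A) · (s⁻¹·A⁻¹) · (kg⁻¹·m⁻²·s²) = kg⁻²·m⁻⁷·s⁷·A².
Both reduce to kg⁻²·m⁻⁷·s⁷·A².

Yes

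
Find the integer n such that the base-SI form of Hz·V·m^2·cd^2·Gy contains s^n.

-6

Hz = 1/s = s⁻¹ (frequency is cycles per second).
V = W/A (potential = power per current),
    = kg·m²·s⁻³·A⁻¹.
Gy = J/kg (absorbed dose = energy per mass),
    = m²·s⁻².
Combining: Hz·V·m²·cd²·Gy = s⁻¹ · (kg·m²·s⁻³·A⁻¹) · m² · cd² · (m²·s⁻²) = kg·m⁶·s⁻⁶·A⁻¹·cd².
The exponent of s is -6.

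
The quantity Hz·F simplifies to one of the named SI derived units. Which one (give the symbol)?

Hz = s⁻¹.
F = kg⁻¹·m⁻²·s⁴·A².
Combining: Hz·F = s⁻¹ · (kg⁻¹·m⁻²·s⁴·A²) = kg⁻¹·m⁻²·s³·A².
kg⁻¹·m⁻²·s³·A² is the base-SI form of the siemens.

S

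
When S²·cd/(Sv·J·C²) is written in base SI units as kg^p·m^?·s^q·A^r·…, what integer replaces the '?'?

Sv = J/kg (equivalent dose = energy per mass),
    = m²·s⁻².
So Sv⁻¹ = m⁻²·s².
J = N·m (work = force × distance),
    = kg·m²·s⁻².
So J⁻¹ = kg⁻¹·m⁻²·s².
S = 1/Ω (conductance is reciprocal resistance),
    = kg⁻¹·m⁻²·s³·A².
So S² = kg⁻²·m⁻⁴·s⁶·A⁴.
C = A·s = s·A (charge = current × time).
So C⁻² = s⁻²·A⁻².
Combining: Sv⁻¹·J⁻¹·S²·C⁻²·cd = (m⁻²·s²) · (kg⁻¹·m⁻²·s²) · (kg⁻²·m⁻⁴·s⁶·A⁴) · (s⁻²·A⁻²) · cd = kg⁻³·m⁻⁸·s⁸·A²·cd.
The exponent of m is -8.

-8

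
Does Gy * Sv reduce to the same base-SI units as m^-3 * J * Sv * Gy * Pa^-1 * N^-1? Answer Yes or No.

No

Left side:
  Gy = J/kg (absorbed dose = energy per mass),
      = m²·s⁻².
  Sv = J/kg (equivalent dose = energy per mass),
      = m²·s⁻².
  Combining: Gy·Sv = (m²·s⁻²) · (m²·s⁻²) = m⁴·s⁻⁴.
Right side:
  J = kg·m²·s⁻².
  Sv = m²·s⁻².
  Gy = m²·s⁻².
  Pa = kg·m⁻¹·s⁻².
  So Pa⁻¹ = kg⁻¹·m·s².
  N = kg·m·s⁻².
  So N⁻¹ = kg⁻¹·m⁻¹·s².
  Combining: m⁻³·J·Sv·Gy·Pa⁻¹·N⁻¹ = m⁻³ · (kg·m²·s⁻²) · (m²·s⁻²) · (m²·s⁻²) · (kg⁻¹·m·s²) · (kg⁻¹·m⁻¹·s²) = kg⁻¹·m³·s⁻².
Left is m⁴·s⁻⁴; right is kg⁻¹·m³·s⁻² — different.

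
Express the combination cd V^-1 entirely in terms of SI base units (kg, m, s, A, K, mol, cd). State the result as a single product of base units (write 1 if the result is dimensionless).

V = W/A (potential = power per current),
    = kg·m²·s⁻³·A⁻¹.
So V⁻¹ = kg⁻¹·m⁻²·s³·A.
Combining: cd·V⁻¹ = cd · (kg⁻¹·m⁻²·s³·A) = kg⁻¹·m⁻²·s³·A·cd.

kg⁻¹·m⁻²·s³·A·cd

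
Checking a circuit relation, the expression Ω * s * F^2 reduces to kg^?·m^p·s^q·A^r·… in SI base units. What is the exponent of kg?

-1

Ω = kg·m²·s⁻³·A⁻².
F = kg⁻¹·m⁻²·s⁴·A².
So F² = kg⁻²·m⁻⁴·s⁸·A⁴.
Combining: Ω·s·F² = (kg·m²·s⁻³·A⁻²) · s · (kg⁻²·m⁻⁴·s⁸·A⁴) = kg⁻¹·m⁻²·s⁶·A².
The exponent of kg is -1.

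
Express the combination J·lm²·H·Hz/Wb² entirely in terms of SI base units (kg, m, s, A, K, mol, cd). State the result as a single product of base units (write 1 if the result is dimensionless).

J = N·m (work = force × distance),
    = kg·m²·s⁻².
lm = cd·sr = cd (luminous flux; sr is dimensionless).
So lm² = cd².
H = Wb/A (inductance = flux per current),
    = kg·m²·s⁻²·A⁻².
Wb = V·s (flux: a volt is a weber per second),
    = kg·m²·s⁻²·A⁻¹.
So Wb⁻² = kg⁻²·m⁻⁴·s⁴·A².
Hz = 1/s = s⁻¹ (frequency is cycles per second).
Combining: J·lm²·H·Wb⁻²·Hz = (kg·m²·s⁻²) · cd² · (kg·m²·s⁻²·A⁻²) · (kg⁻²·m⁻⁴·s⁴·A²) · s⁻¹ = s⁻¹·cd².

s⁻¹·cd²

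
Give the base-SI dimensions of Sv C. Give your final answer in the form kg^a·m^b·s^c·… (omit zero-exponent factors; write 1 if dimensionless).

Sv = J/kg (equivalent dose = energy per mass),
    = m²·s⁻².
C = A·s = s·A (charge = current × time).
Combining: Sv·C = (m²·s⁻²) · (s·A) = m²·s⁻¹·A.

m²·s⁻¹·A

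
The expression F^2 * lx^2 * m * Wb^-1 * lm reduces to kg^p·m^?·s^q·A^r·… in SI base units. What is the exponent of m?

-9

F = C/V (capacitance = charge per voltage),
    = A·s/(kg·m²·s⁻³·A⁻¹) (substituting C and V),
    = kg⁻¹·m⁻²·s⁴·A².
So F² = kg⁻²·m⁻⁴·s⁸·A⁴.
lx = lm/m² (illuminance = luminous flux per area),
    = m⁻²·cd.
So lx² = m⁻⁴·cd².
Wb = V·s (flux: a volt is a weber per second),
    = kg·m²·s⁻²·A⁻¹.
So Wb⁻¹ = kg⁻¹·m⁻²·s²·A.
lm = cd·sr = cd (luminous flux; sr is dimensionless).
Combining: F²·lx²·m·Wb⁻¹·lm = (kg⁻²·m⁻⁴·s⁸·A⁴) · (m⁻⁴·cd²) · m · (kg⁻¹·m⁻²·s²·A) · cd = kg⁻³·m⁻⁹·s¹⁰·A⁵·cd³.
The exponent of m is -9.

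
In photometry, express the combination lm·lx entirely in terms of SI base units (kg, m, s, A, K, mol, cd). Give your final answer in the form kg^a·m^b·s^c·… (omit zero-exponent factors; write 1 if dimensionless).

m⁻²·cd²

lm = cd·sr = cd (luminous flux; sr is dimensionless).
lx = lm/m² (illuminance = luminous flux per area),
    = m⁻²·cd.
Combining: lm·lx = cd · (m⁻²·cd) = m⁻²·cd².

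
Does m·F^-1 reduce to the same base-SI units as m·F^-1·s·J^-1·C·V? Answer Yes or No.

No

Left side:
  F = kg⁻¹·m⁻²·s⁴·A².
  So F⁻¹ = kg·m²·s⁻⁴·A⁻².
  Combining: m·F⁻¹ = m · (kg·m²·s⁻⁴·A⁻²) = kg·m³·s⁻⁴·A⁻².
Right side:
  F = C/V (capacitance = charge per voltage),
      = A·s/(kg·m²·s⁻³·A⁻¹) (substituting C and V),
      = kg⁻¹·m⁻²·s⁴·A².
  So F⁻¹ = kg·m²·s⁻⁴·A⁻².
  J = N·m (work = force × distance),
      = kg·m²·s⁻².
  So J⁻¹ = kg⁻¹·m⁻²·s².
  C = A·s = s·A (charge = current × time).
  V = W/A (potential = power per current),
      = kg·m²·s⁻³·A⁻¹.
  Combining: m·F⁻¹·s·J⁻¹·C·V = m · (kg·m²·s⁻⁴·A⁻²) · s · (kg⁻¹·m⁻²·s²) · (s·A) · (kg·m²·s⁻³·A⁻¹) = kg·m³·s⁻³·A⁻².
Left is kg·m³·s⁻⁴·A⁻²; right is kg·m³·s⁻³·A⁻² — different.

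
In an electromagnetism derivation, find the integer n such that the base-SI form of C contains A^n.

1

C = s·A.
The exponent of A is 1.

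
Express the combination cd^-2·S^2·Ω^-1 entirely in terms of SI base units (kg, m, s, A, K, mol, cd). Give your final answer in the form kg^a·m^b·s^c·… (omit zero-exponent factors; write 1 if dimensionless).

kg⁻³·m⁻⁶·s⁹·A⁶·cd⁻²

S = 1/Ω (conductance is reciprocal resistance),
    = kg⁻¹·m⁻²·s³·A².
So S² = kg⁻²·m⁻⁴·s⁶·A⁴.
Ω = V/A (resistance = voltage per current),
    = kg·m²·s⁻³·A⁻².
So Ω⁻¹ = kg⁻¹·m⁻²·s³·A².
Combining: cd⁻²·S²·Ω⁻¹ = cd⁻² · (kg⁻²·m⁻⁴·s⁶·A⁴) · (kg⁻¹·m⁻²·s³·A²) = kg⁻³·m⁻⁶·s⁹·A⁶·cd⁻².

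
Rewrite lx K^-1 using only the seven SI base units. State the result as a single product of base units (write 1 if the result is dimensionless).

lx = lm/m² (illuminance = luminous flux per area),
    = m⁻²·cd.
Combining: lx·K⁻¹ = (m⁻²·cd) · K⁻¹ = m⁻²·K⁻¹·cd.

m⁻²·K⁻¹·cd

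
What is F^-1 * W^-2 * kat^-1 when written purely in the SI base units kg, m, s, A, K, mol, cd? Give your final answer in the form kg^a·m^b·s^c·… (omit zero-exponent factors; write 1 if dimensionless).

F = kg⁻¹·m⁻²·s⁴·A².
So F⁻¹ = kg·m²·s⁻⁴·A⁻².
W = kg·m²·s⁻³.
So W⁻² = kg⁻²·m⁻⁴·s⁶.
kat = s⁻¹·mol.
So kat⁻¹ = s·mol⁻¹.
Combining: F⁻¹·W⁻²·kat⁻¹ = (kg·m²·s⁻⁴·A⁻²) · (kg⁻²·m⁻⁴·s⁶) · (s·mol⁻¹) = kg⁻¹·m⁻²·s³·A⁻²·mol⁻¹.

kg⁻¹·m⁻²·s³·A⁻²·mol⁻¹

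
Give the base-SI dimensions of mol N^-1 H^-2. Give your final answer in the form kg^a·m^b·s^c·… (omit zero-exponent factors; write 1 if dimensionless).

N = kg·m·s⁻².
So N⁻¹ = kg⁻¹·m⁻¹·s².
H = kg·m²·s⁻²·A⁻².
So H⁻² = kg⁻²·m⁻⁴·s⁴·A⁴.
Combining: mol·N⁻¹·H⁻² = mol · (kg⁻¹·m⁻¹·s²) · (kg⁻²·m⁻⁴·s⁴·A⁴) = kg⁻³·m⁻⁵·s⁶·A⁴·mol.

kg⁻³·m⁻⁵·s⁶·A⁴·mol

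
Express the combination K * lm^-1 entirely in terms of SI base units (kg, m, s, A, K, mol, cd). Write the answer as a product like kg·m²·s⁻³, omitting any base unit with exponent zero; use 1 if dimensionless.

lm = cd·sr = cd (luminous flux; sr is dimensionless).
So lm⁻¹ = cd⁻¹.
Combining: K·lm⁻¹ = K · cd⁻¹ = K·cd⁻¹.

K·cd⁻¹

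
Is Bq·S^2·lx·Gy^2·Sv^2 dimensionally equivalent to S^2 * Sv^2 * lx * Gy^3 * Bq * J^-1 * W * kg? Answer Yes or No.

No

Left side:
  Bq = s⁻¹.
  S = kg⁻¹·m⁻²·s³·A².
  So S² = kg⁻²·m⁻⁴·s⁶·A⁴.
  lx = m⁻²·cd.
  Gy = m²·s⁻².
  So Gy² = m⁴·s⁻⁴.
  Sv = m²·s⁻².
  So Sv² = m⁴·s⁻⁴.
  Combining: Bq·S²·lx·Gy²·Sv² = s⁻¹ · (kg⁻²·m⁻⁴·s⁶·A⁴) · (m⁻²·cd) · (m⁴·s⁻⁴) · (m⁴·s⁻⁴) = kg⁻²·m²·s⁻³·A⁴·cd.
Right side:
  S = kg⁻¹·m⁻²·s³·A².
  So S² = kg⁻²·m⁻⁴·s⁶·A⁴.
  Sv = m²·s⁻².
  So Sv² = m⁴·s⁻⁴.
  lx = m⁻²·cd.
  Gy = m²·s⁻².
  So Gy³ = m⁶·s⁻⁶.
  Bq = s⁻¹.
  J = kg·m²·s⁻².
  So J⁻¹ = kg⁻¹·m⁻²·s².
  W = kg·m²·s⁻³.
  Combining: S²·Sv²·lx·Gy³·Bq·J⁻¹·W·kg = (kg⁻²·m⁻⁴·s⁶·A⁴) · (m⁴·s⁻⁴) · (m⁻²·cd) · (m⁶·s⁻⁶) · s⁻¹ · (kg⁻¹·m⁻²·s²) · (kg·m²·s⁻³) · kg = kg⁻¹·m⁴·s⁻⁶·A⁴·cd.
Left is kg⁻²·m²·s⁻³·A⁴·cd; right is kg⁻¹·m⁴·s⁻⁶·A⁴·cd — different.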